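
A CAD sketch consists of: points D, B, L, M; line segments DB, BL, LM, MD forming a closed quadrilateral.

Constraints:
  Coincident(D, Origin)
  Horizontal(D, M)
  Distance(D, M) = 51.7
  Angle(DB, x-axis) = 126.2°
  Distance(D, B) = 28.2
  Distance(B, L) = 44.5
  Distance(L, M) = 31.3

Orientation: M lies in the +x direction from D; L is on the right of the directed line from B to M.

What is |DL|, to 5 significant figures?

20.532

D is at the origin; DM is horizontal with |DM| = 51.7 and M in +x, so M = (51.7, 0). DB runs at 126.2° with |DB| = 28.2, so B = (-16.655, 22.756). L is determined by |BL| = 44.5 and |LM| = 31.3 together: it lies at the intersection of circle(B, 44.5) and circle(M, 31.3). With |BM| = 72.043, the foot of the radical line on BM is 42.966 from B and the perpendicular offset is √(44.5² − 42.966²) = 11.584. Taking the right-of-BM solution: L = (20.452, -1.8060).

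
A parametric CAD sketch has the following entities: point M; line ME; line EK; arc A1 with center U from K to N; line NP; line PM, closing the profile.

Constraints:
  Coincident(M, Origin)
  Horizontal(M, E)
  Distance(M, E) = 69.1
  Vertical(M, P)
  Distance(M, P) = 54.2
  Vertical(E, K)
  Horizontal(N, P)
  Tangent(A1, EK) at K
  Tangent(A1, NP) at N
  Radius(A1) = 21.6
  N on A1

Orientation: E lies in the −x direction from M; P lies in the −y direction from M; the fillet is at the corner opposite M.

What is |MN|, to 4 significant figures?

72.07

M is at the origin; ME is horizontal with |ME| = 69.1 and E on the −x side, so E = (-69.10, 0.000). MP is vertical with |MP| = 54.2 and P on the −y side, so P = (0.000, -54.20). The virtual corner opposite M is at (-69.10, -54.20). A1 meets EK tangentially, so UK is at right angles to EK and tangency of A1 to NP means the radius UN is perpendicular to NP, with radius 21.6, so the center U sits 21.6 in from both sides at U = (-47.50, -32.60). That places the tangent points at K = (-69.10, -32.60) on EK and N = (-47.50, -54.20) on NP. Then |MN| = |N − M| = 72.07.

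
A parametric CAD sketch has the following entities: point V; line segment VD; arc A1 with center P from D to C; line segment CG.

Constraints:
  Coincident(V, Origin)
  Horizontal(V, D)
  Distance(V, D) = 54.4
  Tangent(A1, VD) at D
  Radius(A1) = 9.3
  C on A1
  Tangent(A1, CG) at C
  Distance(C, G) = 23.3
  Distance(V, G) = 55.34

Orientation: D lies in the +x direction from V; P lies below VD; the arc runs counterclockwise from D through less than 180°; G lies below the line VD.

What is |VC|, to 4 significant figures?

46.03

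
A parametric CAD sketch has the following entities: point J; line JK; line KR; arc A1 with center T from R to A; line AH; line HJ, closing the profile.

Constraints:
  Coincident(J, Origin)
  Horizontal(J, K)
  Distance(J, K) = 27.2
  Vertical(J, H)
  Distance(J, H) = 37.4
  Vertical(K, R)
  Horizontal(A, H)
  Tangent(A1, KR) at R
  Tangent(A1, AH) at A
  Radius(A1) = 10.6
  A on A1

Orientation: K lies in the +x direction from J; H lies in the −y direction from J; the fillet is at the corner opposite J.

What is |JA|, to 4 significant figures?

40.92

The virtual corner opposite J is at (27.20, -37.40). A1 meets KR tangentially, so TR is at right angles to KR and tangency of A1 to AH means the radius TA is perpendicular to AH, with radius 10.6, so the center T sits 10.6 in from both sides at T = (16.60, -26.80). That places the tangent points at R = (27.20, -26.80) on KR and A = (16.60, -37.40) on AH. Then |JA| = |A − J| = 40.92.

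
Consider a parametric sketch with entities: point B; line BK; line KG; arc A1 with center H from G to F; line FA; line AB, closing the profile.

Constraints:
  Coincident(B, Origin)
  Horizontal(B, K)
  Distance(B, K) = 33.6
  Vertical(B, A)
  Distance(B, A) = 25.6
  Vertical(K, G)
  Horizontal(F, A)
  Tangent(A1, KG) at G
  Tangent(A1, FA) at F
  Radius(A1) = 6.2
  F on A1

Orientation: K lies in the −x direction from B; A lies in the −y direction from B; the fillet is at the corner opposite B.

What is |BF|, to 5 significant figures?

37.498

B is at the origin; B and K share the same y with |BK| = 33.6 and K on the −x side, so K = (-33.600, 0.0000). BA is vertical with |BA| = 25.6 and A on the −y side, so A = (0.0000, -25.600). The virtual corner opposite B is at (-33.600, -25.600). Since A1 is tangent to KG there, HG ⟂ KG and tangency of A1 to FA means the radius HF is perpendicular to FA, with radius 6.2, so the center H sits 6.2 in from both sides at H = (-27.400, -19.400). That places the tangent points at G = (-33.600, -19.400) on KG and F = (-27.400, -25.600) on FA. Then |BF| = |F − B| = 37.498.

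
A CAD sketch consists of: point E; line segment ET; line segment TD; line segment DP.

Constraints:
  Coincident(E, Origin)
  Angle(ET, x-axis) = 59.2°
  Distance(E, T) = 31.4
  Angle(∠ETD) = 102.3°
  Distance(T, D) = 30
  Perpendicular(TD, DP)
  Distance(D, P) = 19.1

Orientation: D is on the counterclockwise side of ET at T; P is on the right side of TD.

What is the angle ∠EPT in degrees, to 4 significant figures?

21.12°

E is at the origin; ET runs at 59.2° with length 31.4, so T = 31.4·(cos 59.2°, sin 59.2°) = (16.08, 26.97). ∠ETD = 102.3°, so TD runs at 59.2° + (180° − 102.3°) = 136.9° from the x-axis; with |TD| = 30.0, D = T + 30.0·(cos 136.9°, sin 136.9°) = (-5.827, 47.47). TD is perpendicular to DP; with |DP| = 19.1 on the right of TD, P = D + 19.1·(0.6833, 0.7302) = (7.224, 61.42). Then cos ∠EPT = PE·PT / (|PE||PT|), giving 21.12°.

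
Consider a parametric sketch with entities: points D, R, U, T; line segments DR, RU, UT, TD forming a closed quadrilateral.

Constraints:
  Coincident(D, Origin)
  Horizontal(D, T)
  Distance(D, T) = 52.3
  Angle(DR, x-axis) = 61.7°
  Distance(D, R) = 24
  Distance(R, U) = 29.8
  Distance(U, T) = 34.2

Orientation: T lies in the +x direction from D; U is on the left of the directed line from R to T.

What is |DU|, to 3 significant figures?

50.4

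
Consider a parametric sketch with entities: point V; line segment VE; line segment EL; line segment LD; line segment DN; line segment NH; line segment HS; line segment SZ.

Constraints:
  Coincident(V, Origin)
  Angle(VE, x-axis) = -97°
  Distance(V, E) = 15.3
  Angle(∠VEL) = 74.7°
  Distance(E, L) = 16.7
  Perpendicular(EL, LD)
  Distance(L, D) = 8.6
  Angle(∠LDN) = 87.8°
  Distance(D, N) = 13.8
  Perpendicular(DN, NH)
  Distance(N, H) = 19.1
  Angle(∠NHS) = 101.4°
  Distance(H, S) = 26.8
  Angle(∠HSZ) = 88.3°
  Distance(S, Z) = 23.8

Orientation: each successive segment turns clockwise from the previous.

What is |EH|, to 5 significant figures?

11.603

∠LDN = 87.8° gives DN at -24.500° from the x-axis; with |DN| = 13.8, N = (-1.4948, -6.6150). DN is perpendicular to NH, so NH runs at -114.50°; with |NH| = 19.1, H = (-9.4155, -23.995). Then |EH| = |H − E| = 11.603.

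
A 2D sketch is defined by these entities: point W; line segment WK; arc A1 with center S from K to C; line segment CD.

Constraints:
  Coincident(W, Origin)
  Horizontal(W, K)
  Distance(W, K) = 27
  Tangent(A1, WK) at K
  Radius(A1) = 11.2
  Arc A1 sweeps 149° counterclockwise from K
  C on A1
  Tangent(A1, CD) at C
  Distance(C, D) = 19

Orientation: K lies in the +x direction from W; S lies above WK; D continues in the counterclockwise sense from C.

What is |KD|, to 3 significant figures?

32.3

W is at the origin; WK is horizontal with |WK| = 27.0 and K on the +x side, so K = (27.0, 0.00). Since A1 is tangent to WK there, SK ⟂ WK, so S = K + (0, 11.2) = (27.0, 11.2). On A1, K sits at bearing -90° from S; a 149° counterclockwise sweep puts C at bearing 59°, so C = S + 11.2·(cos 59°, sin 59°) = (32.8, 20.8). Since A1 is tangent to CD there, SC ⟂ CD, so CD runs along (−sin 59°, cos 59°); with |CD| = 19.0, D = (16.5, 30.6). Then |KD| = |D − K| = 32.3.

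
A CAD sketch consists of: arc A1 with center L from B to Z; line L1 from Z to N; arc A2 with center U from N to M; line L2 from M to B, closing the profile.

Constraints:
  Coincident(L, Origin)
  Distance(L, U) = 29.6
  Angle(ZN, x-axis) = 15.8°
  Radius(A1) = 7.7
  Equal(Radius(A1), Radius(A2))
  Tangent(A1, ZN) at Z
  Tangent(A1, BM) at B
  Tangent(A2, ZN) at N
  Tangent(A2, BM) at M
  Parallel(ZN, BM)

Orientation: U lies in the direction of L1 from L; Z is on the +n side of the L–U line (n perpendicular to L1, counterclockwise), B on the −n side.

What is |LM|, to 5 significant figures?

30.585

The slot axis is L1's direction at 15.8°, so u = (cos 15.8°, sin 15.8°) = (0.96222, 0.27228) and n = (−sin 15.8°, cos 15.8°) = (-0.27228, 0.96222). L is at the origin and U lies 29.6 along u from L, so U = 29.6·u = (28.482, 8.0595). Tangency of A1 to both parallel lines with radius 7.7 puts Z and B at L ± 7.7·n: Z = (-2.0966, 7.4091), B = (2.0966, -7.4091). Equal radii place N and M the same way about U: N = U + 7.7·n = (26.385, 15.469), M = U − 7.7·n = (30.578, 0.65042). Then |LM| = |M − L| = 30.585.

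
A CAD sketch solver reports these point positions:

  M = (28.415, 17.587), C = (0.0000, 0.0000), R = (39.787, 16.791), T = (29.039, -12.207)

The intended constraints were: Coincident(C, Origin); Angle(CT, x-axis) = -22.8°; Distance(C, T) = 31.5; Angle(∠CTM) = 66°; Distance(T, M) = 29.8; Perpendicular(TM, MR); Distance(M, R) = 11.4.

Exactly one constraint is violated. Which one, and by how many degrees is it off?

Perpendicular(TM, MR) — off by 5.20°.

C = (0.00, 0.00) ✓; CT at -22.80° ✓; |CT| = 31.50 ✓; ∠CTM = 66.00° ✓; |TM| = 29.80 ✓; ∠(TM, MR) = 95.20° ✗; |MR| = 11.40 ✓.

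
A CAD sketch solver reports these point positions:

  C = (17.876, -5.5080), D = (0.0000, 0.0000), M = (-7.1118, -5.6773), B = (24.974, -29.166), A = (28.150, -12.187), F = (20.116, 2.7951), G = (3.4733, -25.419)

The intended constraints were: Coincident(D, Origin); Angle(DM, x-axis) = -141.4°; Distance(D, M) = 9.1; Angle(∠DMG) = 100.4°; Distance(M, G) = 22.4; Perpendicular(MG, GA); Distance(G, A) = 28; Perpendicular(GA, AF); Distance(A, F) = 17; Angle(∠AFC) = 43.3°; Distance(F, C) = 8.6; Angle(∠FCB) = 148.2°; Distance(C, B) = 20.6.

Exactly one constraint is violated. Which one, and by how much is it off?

Distance(C, B) = 20.6 — off by 4.10.

D = (0.00, 0.00) ✓; DM at -141.4° ✓; |DM| = 9.100 ✓; ∠DMG = 100.4° ✓; |MG| = 22.40 ✓; ∠(MG, GA) = 90.00° ✓; |GA| = 28.00 ✓; ∠(GA, AF) = 90.00° ✓; |AF| = 17.00 ✓; ∠AFC = 43.30° ✓; |FC| = 8.600 ✓; ∠FCB = 148.2° ✓; |CB| = 24.70 ✗.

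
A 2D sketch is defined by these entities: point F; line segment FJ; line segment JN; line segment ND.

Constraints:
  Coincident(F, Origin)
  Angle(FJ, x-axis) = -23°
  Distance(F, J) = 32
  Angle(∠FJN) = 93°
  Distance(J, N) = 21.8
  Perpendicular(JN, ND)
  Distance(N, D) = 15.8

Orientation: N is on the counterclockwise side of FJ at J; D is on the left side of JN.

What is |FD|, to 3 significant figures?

28.5

F is at the origin; FJ runs at -23.0° with length 32.0, so J = 32.0·(cos -23.0°, sin -23.0°) = (29.5, -12.5). ∠FJN = 93.0°, so JN runs at -23.0° + (180° − 93.0°) = 64.0° from the x-axis; with |JN| = 21.8, N = J + 21.8·(cos 64.0°, sin 64.0°) = (39.0, 7.09). JN ⟂ ND; with |ND| = 15.8 on the left of JN, D = N + 15.8·(-0.899, 0.438) = (24.8, 14.0). Then |FD| = |D − F| = 28.5.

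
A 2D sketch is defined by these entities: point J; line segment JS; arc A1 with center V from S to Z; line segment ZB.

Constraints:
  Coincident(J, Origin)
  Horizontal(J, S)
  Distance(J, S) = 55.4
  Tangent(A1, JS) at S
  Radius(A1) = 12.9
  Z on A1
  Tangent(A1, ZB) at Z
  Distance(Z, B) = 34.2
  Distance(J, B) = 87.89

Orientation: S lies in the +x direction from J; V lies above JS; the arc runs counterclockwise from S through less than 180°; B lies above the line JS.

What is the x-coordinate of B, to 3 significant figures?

77.0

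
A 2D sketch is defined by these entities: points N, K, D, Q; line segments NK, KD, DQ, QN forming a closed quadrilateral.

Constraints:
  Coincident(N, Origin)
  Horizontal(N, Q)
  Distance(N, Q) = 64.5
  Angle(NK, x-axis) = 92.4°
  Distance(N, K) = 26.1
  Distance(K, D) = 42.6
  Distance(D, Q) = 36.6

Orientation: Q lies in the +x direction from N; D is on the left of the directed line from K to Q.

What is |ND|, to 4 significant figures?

50.25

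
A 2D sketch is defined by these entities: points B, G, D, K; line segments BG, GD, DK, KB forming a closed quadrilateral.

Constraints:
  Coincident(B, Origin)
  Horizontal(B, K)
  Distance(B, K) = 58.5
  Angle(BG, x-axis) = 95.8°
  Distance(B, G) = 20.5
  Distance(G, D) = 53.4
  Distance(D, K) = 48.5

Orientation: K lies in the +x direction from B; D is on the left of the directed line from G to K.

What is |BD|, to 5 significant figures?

64.354

Checks: |BK| = 58.50 ✓; |BG| = 20.50 ✓; |GD| = 53.40 ✓; |DK| = 48.50 ✓.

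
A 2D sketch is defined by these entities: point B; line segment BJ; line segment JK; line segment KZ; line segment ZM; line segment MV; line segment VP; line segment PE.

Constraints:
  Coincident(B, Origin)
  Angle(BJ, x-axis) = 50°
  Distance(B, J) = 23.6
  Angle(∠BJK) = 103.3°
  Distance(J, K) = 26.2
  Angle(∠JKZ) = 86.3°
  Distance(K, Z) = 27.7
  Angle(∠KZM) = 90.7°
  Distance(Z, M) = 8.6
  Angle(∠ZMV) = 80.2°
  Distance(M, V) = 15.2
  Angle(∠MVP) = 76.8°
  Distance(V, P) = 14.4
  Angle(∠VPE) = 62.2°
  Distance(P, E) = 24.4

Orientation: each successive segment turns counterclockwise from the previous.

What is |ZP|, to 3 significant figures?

11.8

B is at the origin; BJ runs at 50.0° with length 23.6, so J = (15.2, 18.1). ∠BJK = 103.3° gives JK at 127° from the x-axis; with |JK| = 26.2, K = (-0.488, 39.1). ∠JKZ = 86.3° gives KZ at -140° from the x-axis; with |KZ| = 27.7, Z = (-21.6, 21.1). ∠KZM = 90.7° gives ZM at -50.3° from the x-axis; with |ZM| = 8.6, M = (-16.1, 14.5). ∠ZMV = 80.2° gives MV at 49.5° from the x-axis; with |MV| = 15.2, V = (-6.22, 26.1). ∠MVP = 76.8° gives VP at 153° from the x-axis; with |VP| = 14.4, P = (-19.0, 32.7). Then |ZP| = |P − Z| = 11.8.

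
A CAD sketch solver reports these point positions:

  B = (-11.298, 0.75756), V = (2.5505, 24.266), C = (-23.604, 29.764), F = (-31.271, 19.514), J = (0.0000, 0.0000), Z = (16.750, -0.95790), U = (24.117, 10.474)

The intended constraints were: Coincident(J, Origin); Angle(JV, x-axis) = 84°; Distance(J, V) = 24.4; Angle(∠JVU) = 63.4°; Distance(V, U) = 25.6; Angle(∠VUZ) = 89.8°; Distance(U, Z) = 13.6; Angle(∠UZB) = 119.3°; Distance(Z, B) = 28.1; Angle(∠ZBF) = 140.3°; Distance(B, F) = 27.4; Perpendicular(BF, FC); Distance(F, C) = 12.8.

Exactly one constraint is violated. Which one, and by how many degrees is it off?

Perpendicular(BF, FC) — off by 6.40°.

J = (0.00, 0.00) ✓; JV at 84.00° ✓; |JV| = 24.40 ✓; ∠JVU = 63.40° ✓; |VU| = 25.60 ✓; ∠VUZ = 89.80° ✓; |UZ| = 13.60 ✓; ∠UZB = 119.3° ✓; |ZB| = 28.10 ✓; ∠ZBF = 140.3° ✓; |BF| = 27.40 ✓; ∠(BF, FC) = 83.60° ✗; |FC| = 12.80 ✓.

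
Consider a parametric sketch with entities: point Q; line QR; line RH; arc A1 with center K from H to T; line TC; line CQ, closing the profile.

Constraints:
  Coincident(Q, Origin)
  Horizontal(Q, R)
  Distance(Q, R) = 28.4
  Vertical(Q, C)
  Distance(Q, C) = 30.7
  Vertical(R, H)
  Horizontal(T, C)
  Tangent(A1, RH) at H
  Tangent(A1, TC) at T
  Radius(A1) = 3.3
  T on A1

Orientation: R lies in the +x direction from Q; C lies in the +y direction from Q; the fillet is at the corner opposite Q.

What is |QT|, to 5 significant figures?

39.655

The virtual corner opposite Q is at (28.400, 30.700). Since A1 is tangent to RH there, KH ⟂ RH and the tangent condition forces KT to be normal to TC, with radius 3.3, so the center K sits 3.3 in from both sides at K = (25.100, 27.400). That places the tangent points at H = (28.400, 27.400) on RH and T = (25.100, 30.700) on TC. Then |QT| = |T − Q| = 39.655.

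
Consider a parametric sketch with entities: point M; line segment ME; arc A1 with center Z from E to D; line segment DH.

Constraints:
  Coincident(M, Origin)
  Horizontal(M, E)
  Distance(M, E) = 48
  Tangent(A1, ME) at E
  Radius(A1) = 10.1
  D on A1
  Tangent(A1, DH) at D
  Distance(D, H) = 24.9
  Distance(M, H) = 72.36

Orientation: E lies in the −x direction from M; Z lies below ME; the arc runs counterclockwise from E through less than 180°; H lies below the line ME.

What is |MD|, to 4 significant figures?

57.94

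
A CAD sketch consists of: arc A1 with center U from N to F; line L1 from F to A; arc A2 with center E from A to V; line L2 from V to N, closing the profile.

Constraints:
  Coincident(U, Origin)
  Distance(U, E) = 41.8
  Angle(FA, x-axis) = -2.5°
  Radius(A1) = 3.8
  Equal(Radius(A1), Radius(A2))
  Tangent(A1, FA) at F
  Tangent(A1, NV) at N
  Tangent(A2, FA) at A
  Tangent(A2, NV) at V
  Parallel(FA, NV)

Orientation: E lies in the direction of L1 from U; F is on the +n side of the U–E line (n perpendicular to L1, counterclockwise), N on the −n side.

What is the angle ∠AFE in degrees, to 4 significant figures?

5.194°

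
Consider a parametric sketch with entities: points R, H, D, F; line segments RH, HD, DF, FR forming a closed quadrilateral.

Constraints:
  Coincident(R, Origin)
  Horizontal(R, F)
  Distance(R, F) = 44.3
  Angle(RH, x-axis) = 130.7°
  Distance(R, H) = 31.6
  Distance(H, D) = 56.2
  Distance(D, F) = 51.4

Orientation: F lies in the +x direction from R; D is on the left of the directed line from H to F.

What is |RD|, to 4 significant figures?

57.45

Checks: |RF| = 44.30 ✓; |RH| = 31.60 ✓; |HD| = 56.20 ✓; |DF| = 51.40 ✓.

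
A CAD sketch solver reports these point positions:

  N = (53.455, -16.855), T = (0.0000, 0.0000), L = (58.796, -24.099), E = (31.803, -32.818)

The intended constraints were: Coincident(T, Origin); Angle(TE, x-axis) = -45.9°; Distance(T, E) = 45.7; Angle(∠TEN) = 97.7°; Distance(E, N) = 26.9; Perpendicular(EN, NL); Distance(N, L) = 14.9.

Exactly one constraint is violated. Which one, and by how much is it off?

Distance(N, L) = 14.9 — off by 5.90.

T = (0.00, 0.00) ✓; TE at -45.90° ✓; |TE| = 45.70 ✓; ∠TEN = 97.70° ✓; |EN| = 26.90 ✓; ∠(EN, NL) = 90.00° ✓; |NL| = 9.000 ✗.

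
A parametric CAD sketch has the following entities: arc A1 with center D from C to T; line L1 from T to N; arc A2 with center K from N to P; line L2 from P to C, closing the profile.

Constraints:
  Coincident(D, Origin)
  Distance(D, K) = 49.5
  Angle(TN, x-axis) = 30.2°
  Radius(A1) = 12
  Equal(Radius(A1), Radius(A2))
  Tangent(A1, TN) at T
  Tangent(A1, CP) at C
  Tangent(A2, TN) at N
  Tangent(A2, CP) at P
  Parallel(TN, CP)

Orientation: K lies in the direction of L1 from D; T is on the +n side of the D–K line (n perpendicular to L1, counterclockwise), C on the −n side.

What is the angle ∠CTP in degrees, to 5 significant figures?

64.134°

The slot axis is L1's direction at 30.2°, so u = (cos 30.2°, sin 30.2°) = (0.86427, 0.50302) and n = (−sin 30.2°, cos 30.2°) = (-0.50302, 0.86427). D is at the origin and K lies 49.5 along u from D, so K = 49.5·u = (42.782, 24.899). Tangency of A1 to both parallel lines with radius 12.0 puts T and C at D ± 12.0·n: T = (-6.0362, 10.371), C = (6.0362, -10.371). Equal radii place N and P the same way about K: N = K + 12.0·n = (36.745, 35.271), P = K − 12.0·n = (48.818, 14.528). Then cos ∠CTP = TC·TP / (|TC||TP|), giving 64.134°.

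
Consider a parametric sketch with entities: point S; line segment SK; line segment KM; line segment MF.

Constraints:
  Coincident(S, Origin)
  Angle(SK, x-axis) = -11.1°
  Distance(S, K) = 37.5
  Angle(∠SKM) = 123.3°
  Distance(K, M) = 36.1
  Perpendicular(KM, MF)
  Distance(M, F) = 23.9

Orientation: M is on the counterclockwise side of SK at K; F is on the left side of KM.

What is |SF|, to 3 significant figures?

57.2

∠SKM = 123.3°, so KM runs at -11.1° + (180° − 123.3°) = 45.6° from the x-axis; with |KM| = 36.1, M = K + 36.1·(cos 45.6°, sin 45.6°) = (62.1, 18.6). The perpendicularity gives MF at right angles to KM; with |MF| = 23.9 on the left of KM, F = M + 23.9·(-0.714, 0.700) = (45.0, 35.3). Then |SF| = |F − S| = 57.2.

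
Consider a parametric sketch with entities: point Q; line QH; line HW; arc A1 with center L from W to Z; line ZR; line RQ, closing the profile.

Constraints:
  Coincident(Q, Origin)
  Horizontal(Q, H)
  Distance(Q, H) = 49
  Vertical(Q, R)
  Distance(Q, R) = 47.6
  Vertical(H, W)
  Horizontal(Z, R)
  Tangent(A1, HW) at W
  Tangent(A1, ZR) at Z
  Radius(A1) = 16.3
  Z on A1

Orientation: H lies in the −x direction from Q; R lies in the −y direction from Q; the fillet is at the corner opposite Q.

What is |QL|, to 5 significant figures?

45.266

Q is at the origin; QH is horizontal with |QH| = 49.0 and H on the −x side, so H = (-49.000, 0.0000). Q and R share the same x with |QR| = 47.6 and R on the −y side, so R = (0.0000, -47.600). The virtual corner opposite Q is at (-49.000, -47.600). Tangency of A1 to HW means the radius LW is perpendicular to HW and since A1 is tangent to ZR there, LZ ⟂ ZR, with radius 16.3, so the center L sits 16.3 in from both sides at L = (-32.700, -31.300). Then |QL| = |L − Q| = 45.266.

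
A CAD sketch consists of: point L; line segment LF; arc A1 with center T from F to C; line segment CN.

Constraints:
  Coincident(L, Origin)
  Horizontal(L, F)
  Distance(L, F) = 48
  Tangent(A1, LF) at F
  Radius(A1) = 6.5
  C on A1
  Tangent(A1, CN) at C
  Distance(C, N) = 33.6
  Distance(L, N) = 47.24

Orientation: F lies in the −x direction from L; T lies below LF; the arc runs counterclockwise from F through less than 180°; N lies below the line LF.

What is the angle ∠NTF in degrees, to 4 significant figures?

149.5°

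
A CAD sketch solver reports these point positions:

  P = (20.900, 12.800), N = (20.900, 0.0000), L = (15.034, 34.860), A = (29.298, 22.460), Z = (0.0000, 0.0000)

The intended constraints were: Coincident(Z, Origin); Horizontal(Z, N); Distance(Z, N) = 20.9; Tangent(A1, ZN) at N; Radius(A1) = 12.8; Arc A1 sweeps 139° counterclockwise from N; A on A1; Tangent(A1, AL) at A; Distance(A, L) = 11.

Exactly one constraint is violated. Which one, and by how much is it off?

Distance(A, L) = 11 — off by 7.90.

Z = (0.00, 0.00) ✓; Z.y = 0.00, N.y = 0.00 ✓; |ZN| = 20.90 ✓; ∠(PN, NZ) = 90.00° ✓; |PN| = 12.80 ✓; bearing(P→A) − bearing(P→N) = 139.0° ✓; |PA| = 12.80 ✓; ∠(PA, AL) = 90.00° ✓; |AL| = 18.90 ✗.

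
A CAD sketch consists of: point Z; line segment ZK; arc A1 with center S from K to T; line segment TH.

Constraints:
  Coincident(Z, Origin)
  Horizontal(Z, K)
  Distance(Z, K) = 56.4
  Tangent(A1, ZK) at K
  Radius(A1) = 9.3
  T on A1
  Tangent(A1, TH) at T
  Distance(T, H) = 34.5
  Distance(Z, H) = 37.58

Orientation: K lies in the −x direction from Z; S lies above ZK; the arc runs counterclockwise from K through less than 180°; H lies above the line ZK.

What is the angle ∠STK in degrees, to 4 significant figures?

67.17°

Z is at the origin; Z and K share the same y with |ZK| = 56.4 and K on the −x side, so K = (-56.40, 0.000). Tangency of A1 to ZK means the radius SK is perpendicular to ZK, so S = K + (0, 9.3) = (-56.40, 9.300). Since ST ⟂ TH (tangency), |SH| = √(9.3² + 34.5²) = 35.73 regardless of where T sits on A1. So H lies on both circle(Z, 37.58) and circle(S, 35.73); the above-ZK intersection is H = (-25.64, 27.48). T is the foot of the tangent from H: T = (-49.75, 2.801).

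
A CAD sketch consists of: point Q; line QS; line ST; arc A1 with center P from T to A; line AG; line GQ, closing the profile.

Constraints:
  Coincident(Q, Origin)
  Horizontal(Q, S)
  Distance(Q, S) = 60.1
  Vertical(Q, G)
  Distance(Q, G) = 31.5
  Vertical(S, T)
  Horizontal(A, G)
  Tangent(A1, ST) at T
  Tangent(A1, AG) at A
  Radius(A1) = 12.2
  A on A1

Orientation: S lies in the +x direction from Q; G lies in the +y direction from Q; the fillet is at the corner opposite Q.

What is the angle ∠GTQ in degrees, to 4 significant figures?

29.28°

Q is at the origin; QS is horizontal with |QS| = 60.1 and S on the +x side, so S = (60.10, 0.000). QG is vertical with |QG| = 31.5 and G on the +y side, so G = (0.000, 31.50). The virtual corner opposite Q is at (60.10, 31.50). A1 meets ST tangentially, so PT is at right angles to ST and tangency of A1 to AG means the radius PA is perpendicular to AG, with radius 12.2, so the center P sits 12.2 in from both sides at P = (47.90, 19.30). That places the tangent points at T = (60.10, 19.30) on ST and A = (47.90, 31.50) on AG. Then cos ∠GTQ = TG·TQ / (|TG||TQ|), giving 29.28°.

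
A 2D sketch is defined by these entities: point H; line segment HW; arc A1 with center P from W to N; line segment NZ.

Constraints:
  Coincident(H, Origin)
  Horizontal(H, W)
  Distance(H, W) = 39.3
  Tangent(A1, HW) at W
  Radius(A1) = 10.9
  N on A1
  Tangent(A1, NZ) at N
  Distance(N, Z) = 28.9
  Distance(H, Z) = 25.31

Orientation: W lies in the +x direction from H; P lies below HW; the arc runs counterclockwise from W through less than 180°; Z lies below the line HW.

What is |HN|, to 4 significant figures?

31.94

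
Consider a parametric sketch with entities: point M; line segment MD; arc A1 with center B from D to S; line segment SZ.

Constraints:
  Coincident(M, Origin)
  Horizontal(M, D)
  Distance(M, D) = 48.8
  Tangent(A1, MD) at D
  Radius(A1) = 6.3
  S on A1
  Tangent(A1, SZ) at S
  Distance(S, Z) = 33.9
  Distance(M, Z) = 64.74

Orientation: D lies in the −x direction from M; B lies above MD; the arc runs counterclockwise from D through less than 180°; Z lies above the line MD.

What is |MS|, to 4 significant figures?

43.36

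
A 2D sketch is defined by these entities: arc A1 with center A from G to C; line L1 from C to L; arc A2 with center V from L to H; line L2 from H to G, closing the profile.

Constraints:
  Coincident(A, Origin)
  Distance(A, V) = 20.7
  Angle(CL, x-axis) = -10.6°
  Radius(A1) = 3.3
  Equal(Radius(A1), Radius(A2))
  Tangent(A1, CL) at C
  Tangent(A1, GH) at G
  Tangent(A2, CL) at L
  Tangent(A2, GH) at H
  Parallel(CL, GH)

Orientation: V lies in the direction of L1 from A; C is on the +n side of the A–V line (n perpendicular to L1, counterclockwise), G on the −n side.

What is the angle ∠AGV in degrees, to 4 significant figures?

80.94°

The slot axis is L1's direction at -10.6°, so u = (cos -10.6°, sin -10.6°) = (0.9829, -0.1840) and n = (−sin -10.6°, cos -10.6°) = (0.1840, 0.9829). A is at the origin and V lies 20.7 along u from A, so V = 20.7·u = (20.35, -3.808). Tangency of A1 to both parallel lines with radius 3.3 puts C and G at A ± 3.3·n: C = (0.6070, 3.244), G = (-0.6070, -3.244). Then cos ∠AGV = GA·GV / (|GA||GV|), giving 80.94°.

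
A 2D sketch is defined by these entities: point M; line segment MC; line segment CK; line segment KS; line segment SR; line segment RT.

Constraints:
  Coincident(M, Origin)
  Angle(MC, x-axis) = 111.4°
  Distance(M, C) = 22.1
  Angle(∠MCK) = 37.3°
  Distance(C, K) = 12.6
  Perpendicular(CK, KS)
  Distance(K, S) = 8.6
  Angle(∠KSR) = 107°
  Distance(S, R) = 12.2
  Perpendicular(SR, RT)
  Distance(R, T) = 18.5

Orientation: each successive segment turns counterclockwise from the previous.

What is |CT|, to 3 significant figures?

7.11

M is at the origin; MC runs at 111.4° with length 22.1, so C = (-8.06, 20.6). ∠MCK = 37.3° gives CK at -106° from the x-axis; with |CK| = 12.6, K = (-11.5, 8.46). The perpendicularity gives KS at right angles to CK, so KS runs at -15.9°; with |KS| = 8.6, S = (-3.24, 6.10). ∠KSR = 107.0° gives SR at 57.1° from the x-axis; with |SR| = 12.2, R = (3.38, 16.3). The perpendicularity gives RT at right angles to SR, so RT runs at 147°; with |RT| = 18.5, T = (-12.2, 26.4). Then |CT| = |T − C| = 7.11.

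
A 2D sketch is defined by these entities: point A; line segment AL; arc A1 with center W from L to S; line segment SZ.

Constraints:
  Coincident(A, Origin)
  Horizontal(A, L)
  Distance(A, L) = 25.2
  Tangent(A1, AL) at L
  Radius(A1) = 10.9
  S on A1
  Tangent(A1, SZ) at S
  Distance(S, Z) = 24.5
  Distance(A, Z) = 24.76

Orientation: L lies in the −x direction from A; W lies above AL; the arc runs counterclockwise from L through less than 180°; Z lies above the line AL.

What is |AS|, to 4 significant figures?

16.93

A is at the origin; AL is horizontal with |AL| = 25.2 and L on the −x side, so L = (-25.20, 0.000). Tangency of A1 to AL means the radius WL is perpendicular to AL, so W = L + (0, 10.9) = (-25.20, 10.90). Since WS ⟂ SZ (tangency), |WZ| = √(10.9² + 24.5²) = 26.82 regardless of where S sits on A1. So Z lies on both circle(A, 24.76) and circle(W, 26.82); the above-AL intersection is Z = (-2.186, 24.66). S is the foot of the tangent from Z: S = (-16.29, 4.627).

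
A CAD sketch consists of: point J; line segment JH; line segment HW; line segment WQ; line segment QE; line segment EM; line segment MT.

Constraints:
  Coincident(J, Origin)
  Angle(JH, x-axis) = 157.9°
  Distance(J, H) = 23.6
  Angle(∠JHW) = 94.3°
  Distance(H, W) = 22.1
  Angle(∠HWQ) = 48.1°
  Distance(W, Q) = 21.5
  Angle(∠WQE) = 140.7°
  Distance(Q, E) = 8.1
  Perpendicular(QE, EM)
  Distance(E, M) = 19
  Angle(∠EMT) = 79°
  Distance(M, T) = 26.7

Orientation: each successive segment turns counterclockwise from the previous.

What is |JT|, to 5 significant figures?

34.888

J is at the origin; JH runs at 157.9° with length 23.6, so H = (-21.866, 8.8789). ∠JHW = 94.3° gives HW at -116.40° from the x-axis; with |HW| = 22.1, W = (-31.693, -10.916). ∠HWQ = 48.1° gives WQ at 15.500° from the x-axis; with |WQ| = 21.5, Q = (-10.974, -5.1707). ∠WQE = 140.7° gives QE at 54.800° from the x-axis; with |QE| = 8.1, E = (-6.3054, 1.4482). The perpendicularity gives EM at right angles to QE, so EM runs at 144.80°; with |EM| = 19.0, M = (-21.831, 12.400). ∠EMT = 79.0° gives MT at -114.20° from the x-axis; with |MT| = 26.7, T = (-32.776, -11.953). Then |JT| = |T − J| = 34.888.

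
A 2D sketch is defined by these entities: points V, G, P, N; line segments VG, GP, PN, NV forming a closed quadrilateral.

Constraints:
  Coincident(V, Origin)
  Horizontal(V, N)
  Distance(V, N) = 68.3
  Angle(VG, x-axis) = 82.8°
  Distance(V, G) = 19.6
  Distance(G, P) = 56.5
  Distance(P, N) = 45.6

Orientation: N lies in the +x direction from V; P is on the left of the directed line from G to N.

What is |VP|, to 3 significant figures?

68.9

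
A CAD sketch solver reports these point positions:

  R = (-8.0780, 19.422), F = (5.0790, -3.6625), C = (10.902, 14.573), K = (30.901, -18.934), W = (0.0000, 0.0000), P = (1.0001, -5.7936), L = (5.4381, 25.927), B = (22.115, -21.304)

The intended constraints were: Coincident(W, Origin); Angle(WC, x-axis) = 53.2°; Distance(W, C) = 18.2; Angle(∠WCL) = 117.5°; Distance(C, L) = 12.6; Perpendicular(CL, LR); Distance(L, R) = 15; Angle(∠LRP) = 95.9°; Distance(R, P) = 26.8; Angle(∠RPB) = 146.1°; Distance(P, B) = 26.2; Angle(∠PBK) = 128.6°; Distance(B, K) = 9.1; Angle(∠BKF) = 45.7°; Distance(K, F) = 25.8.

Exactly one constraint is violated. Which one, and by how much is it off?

Distance(K, F) = 25.8 — off by 4.20.

W = (0.00, 0.00) ✓; WC at 53.20° ✓; |WC| = 18.20 ✓; ∠WCL = 117.5° ✓; |CL| = 12.60 ✓; ∠(CL, LR) = 90.00° ✓; |LR| = 15.00 ✓; ∠LRP = 95.90° ✓; |RP| = 26.80 ✓; ∠RPB = 146.1° ✓; |PB| = 26.20 ✓; ∠PBK = 128.6° ✓; |BK| = 9.100 ✓; ∠BKF = 45.70° ✓; |KF| = 30.00 ✗.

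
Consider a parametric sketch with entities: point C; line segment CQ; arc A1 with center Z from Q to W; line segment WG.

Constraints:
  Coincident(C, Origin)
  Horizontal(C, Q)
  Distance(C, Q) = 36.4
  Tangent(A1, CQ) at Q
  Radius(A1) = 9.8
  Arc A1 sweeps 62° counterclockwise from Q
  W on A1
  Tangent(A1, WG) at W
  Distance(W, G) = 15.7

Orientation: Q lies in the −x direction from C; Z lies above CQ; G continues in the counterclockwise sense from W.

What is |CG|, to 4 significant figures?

27.90

C is at the origin; CQ is horizontal with |CQ| = 36.4 and Q on the −x side, so Q = (-36.40, 0.000). The tangent condition forces ZQ to be normal to CQ, so Z = Q + (0, 9.8) = (-36.40, 9.800). On A1, Q sits at bearing -90° from Z; a 62° counterclockwise sweep puts W at bearing -28°, so W = Z + 9.8·(cos -28°, sin -28°) = (-27.75, 5.199). The tangent condition forces ZW to be normal to WG, so WG runs along (−sin -28°, cos -28°); with |WG| = 15.7, G = (-20.38, 19.06). Then |CG| = |G − C| = 27.90.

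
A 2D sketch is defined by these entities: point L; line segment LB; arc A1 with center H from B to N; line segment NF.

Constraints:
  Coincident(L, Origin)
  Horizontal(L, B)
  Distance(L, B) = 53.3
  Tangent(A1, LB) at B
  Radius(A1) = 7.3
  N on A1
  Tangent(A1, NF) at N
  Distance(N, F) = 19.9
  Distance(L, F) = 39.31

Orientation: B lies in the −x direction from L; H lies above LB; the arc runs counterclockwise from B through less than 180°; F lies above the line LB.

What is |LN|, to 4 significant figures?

47.76

L is at the origin; L and B share the same y with |LB| = 53.3 and B on the −x side, so B = (-53.30, 0.000). Tangency of A1 to LB means the radius HB is perpendicular to LB, so H = B + (0, 7.3) = (-53.30, 7.300). Since HN ⟂ NF (tangency), |HF| = √(7.3² + 19.9²) = 21.20 regardless of where N sits on A1. So F lies on both circle(L, 39.31) and circle(H, 21.20); the above-LB intersection is F = (-34.97, 17.95). N is the foot of the tangent from F: N = (-47.68, 2.637).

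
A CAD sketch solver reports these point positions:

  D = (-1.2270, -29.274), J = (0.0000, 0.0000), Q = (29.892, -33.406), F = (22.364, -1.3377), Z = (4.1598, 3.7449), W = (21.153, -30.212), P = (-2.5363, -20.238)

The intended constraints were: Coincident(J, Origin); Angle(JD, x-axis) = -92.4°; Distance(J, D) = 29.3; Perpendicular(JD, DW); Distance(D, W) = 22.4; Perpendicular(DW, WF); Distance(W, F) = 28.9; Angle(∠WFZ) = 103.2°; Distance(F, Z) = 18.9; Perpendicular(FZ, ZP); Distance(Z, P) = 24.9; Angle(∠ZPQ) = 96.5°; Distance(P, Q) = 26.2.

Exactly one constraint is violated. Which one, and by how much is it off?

Distance(P, Q) = 26.2 — off by 8.80.

J = (0.00, 0.00) ✓; JD at -92.40° ✓; |JD| = 29.30 ✓; ∠(JD, DW) = 90.00° ✓; |DW| = 22.40 ✓; ∠(DW, WF) = 90.00° ✓; |WF| = 28.90 ✓; ∠WFZ = 103.2° ✓; |FZ| = 18.90 ✓; ∠(FZ, ZP) = 90.00° ✓; |ZP| = 24.90 ✓; ∠ZPQ = 96.50° ✓; |PQ| = 35.00 ✗.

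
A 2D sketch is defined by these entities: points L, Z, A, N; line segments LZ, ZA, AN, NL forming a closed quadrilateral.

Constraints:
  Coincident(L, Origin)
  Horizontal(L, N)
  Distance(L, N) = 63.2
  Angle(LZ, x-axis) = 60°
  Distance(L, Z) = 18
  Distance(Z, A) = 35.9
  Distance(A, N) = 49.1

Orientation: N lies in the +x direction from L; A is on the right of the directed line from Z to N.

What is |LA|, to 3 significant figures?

26.3

Checks: LZ at 60.00° ✓; |ZA| = 35.90 ✓; |AN| = 49.10 ✓.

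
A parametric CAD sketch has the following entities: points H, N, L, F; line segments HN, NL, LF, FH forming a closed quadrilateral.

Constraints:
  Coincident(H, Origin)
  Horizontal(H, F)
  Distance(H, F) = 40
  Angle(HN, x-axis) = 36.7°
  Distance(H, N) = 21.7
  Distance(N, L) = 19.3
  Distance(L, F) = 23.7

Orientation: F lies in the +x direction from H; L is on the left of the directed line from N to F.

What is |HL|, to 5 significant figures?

40.950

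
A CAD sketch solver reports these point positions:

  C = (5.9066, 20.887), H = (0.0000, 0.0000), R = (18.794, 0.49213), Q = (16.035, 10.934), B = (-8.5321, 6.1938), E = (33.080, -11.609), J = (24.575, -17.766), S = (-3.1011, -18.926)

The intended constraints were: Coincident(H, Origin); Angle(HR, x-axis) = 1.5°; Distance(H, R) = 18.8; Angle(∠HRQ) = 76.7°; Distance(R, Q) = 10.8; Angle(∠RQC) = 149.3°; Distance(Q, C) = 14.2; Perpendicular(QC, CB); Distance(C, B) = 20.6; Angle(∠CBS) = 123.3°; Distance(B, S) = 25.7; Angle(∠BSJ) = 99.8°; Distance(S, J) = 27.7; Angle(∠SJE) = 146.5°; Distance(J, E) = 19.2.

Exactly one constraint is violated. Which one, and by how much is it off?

Distance(J, E) = 19.2 — off by 8.70.

H = (0.00, 0.00) ✓; HR at 1.500° ✓; |HR| = 18.80 ✓; ∠HRQ = 76.70° ✓; |RQ| = 10.80 ✓; ∠RQC = 149.3° ✓; |QC| = 14.20 ✓; ∠(QC, CB) = 90.00° ✓; |CB| = 20.60 ✓; ∠CBS = 123.3° ✓; |BS| = 25.70 ✓; ∠BSJ = 99.80° ✓; |SJ| = 27.70 ✓; ∠SJE = 146.5° ✓; |JE| = 10.50 ✗.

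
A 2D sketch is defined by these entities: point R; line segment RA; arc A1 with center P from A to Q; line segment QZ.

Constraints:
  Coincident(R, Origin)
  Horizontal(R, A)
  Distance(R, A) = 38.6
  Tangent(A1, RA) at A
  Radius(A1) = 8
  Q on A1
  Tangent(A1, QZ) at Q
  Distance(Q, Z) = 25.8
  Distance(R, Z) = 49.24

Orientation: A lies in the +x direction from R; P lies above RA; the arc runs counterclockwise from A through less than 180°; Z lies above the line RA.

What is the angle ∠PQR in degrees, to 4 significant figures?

11.18°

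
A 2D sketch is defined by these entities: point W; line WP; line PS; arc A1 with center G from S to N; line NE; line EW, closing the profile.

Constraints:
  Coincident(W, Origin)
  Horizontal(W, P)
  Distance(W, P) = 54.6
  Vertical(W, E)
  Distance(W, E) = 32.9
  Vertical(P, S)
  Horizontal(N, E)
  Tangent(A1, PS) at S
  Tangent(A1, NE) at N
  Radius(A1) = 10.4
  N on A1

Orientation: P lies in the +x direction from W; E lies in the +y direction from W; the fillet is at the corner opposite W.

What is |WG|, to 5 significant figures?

49.597

W is at the origin; WP is horizontal with |WP| = 54.6 and P on the +x side, so P = (54.600, 0.0000). WE is vertical with |WE| = 32.9 and E on the +y side, so E = (0.0000, 32.900). The virtual corner opposite W is at (54.600, 32.900). A1 meets PS tangentially, so GS is at right angles to PS and tangency of A1 to NE means the radius GN is perpendicular to NE, with radius 10.4, so the center G sits 10.4 in from both sides at G = (44.200, 22.500). Then |WG| = |G − W| = 49.597.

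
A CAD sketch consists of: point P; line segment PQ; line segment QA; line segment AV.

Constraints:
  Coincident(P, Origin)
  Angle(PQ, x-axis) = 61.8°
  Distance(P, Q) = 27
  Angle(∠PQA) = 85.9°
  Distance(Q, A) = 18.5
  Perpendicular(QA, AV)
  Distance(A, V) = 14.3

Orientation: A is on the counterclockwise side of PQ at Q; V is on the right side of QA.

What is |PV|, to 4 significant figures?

44.44

P is at the origin; PQ runs at 61.8° with length 27.0, so Q = 27.0·(cos 61.8°, sin 61.8°) = (12.76, 23.80). ∠PQA = 85.9°, so QA runs at 61.8° + (180° − 85.9°) = 155.9° from the x-axis; with |QA| = 18.5, A = Q + 18.5·(cos 155.9°, sin 155.9°) = (-4.129, 31.35). QA ⟂ AV; with |AV| = 14.3 on the right of QA, V = A + 14.3·(0.4083, 0.9128) = (1.711, 44.40). Then |PV| = |V − P| = 44.44.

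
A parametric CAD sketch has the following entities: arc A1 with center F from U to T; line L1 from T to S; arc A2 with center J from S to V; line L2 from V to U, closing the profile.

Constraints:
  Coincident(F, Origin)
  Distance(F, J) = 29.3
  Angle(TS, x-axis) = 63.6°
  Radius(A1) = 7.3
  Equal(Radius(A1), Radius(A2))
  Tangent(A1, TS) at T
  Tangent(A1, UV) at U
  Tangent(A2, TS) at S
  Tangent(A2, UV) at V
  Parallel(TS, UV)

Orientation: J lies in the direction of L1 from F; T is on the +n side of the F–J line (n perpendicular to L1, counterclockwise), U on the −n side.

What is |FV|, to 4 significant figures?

30.20

Tangency of A1 to both parallel lines with radius 7.3 puts T and U at F ± 7.3·n: T = (-6.539, 3.246), U = (6.539, -3.246). Equal radii place S and V the same way about J: S = J + 7.3·n = (6.489, 29.49), V = J − 7.3·n = (19.57, 23.00). Then |FV| = |V − F| = 30.20.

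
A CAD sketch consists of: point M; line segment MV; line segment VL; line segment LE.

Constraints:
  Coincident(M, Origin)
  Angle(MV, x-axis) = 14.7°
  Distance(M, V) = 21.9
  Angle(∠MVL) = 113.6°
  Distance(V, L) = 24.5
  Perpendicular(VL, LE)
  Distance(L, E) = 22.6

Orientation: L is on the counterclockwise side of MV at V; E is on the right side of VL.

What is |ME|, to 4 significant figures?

54.10

M is at the origin; MV runs at 14.7° with length 21.9, so V = 21.9·(cos 14.7°, sin 14.7°) = (21.18, 5.557). ∠MVL = 113.6°, so VL runs at 14.7° + (180° − 113.6°) = 81.10° from the x-axis; with |VL| = 24.5, L = V + 24.5·(cos 81.10°, sin 81.10°) = (24.97, 29.76). VL ⟂ LE; with |LE| = 22.6 on the right of VL, E = L + 22.6·(0.9880, -0.1547) = (47.30, 26.27). Then |ME| = |E − M| = 54.10.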